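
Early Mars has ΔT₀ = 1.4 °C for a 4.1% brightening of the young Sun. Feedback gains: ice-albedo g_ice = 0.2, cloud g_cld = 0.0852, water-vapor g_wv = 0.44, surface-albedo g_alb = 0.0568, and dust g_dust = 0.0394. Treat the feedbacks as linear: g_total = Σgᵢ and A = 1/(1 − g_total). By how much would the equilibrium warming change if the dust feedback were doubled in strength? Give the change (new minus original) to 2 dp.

Original: g = 0.8214, ΔT = 1.4/(1−0.8214) = 7.8387 °C.
With doubled dust: g' = 0.8608, ΔT' = 1.4/(1−0.8608) = 10.0575 °C.
Change = 10.0575 − 7.8387 = 2.22 °C.

2.22 °C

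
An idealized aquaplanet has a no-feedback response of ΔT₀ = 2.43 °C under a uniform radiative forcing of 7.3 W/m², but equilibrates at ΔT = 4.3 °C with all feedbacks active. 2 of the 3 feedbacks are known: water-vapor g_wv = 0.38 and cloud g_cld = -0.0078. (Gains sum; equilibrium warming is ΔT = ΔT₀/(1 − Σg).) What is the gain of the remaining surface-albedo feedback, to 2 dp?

0.06

Amplification A = ΔT/ΔT₀ = 4.3/2.43 = 1.77.
Total gain g = 1 − 1/A = 1 − 1/1.77 = 0.435.
Known gains sum to 0.38 − 0.0078 = 0.3722.
g_alb = 0.435 − 0.3722 = 0.06.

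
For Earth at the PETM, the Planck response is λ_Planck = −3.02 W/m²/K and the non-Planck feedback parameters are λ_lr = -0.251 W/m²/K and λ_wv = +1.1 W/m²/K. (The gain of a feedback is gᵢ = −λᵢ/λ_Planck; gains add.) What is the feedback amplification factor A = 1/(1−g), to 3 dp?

1.391

Convert to gains: g_lr = -0.251/3.02 = -0.08311; g_wv = 1.1/3.02 = 0.3642.
Total gain g = 0.28109.
A = 1/(1 − 0.28109) = 1.391.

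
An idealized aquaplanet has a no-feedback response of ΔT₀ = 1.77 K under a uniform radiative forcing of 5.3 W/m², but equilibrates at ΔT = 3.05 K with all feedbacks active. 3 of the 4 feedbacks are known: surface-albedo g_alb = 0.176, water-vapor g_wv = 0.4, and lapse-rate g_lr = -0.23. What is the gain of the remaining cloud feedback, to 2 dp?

0.07

Amplification A = ΔT/ΔT₀ = 3.05/1.77 = 1.723.
Total gain g = 1 − 1/A = 1 − 1/1.723 = 0.4196.
Known gains sum to 0.176 + 0.4 − 0.23 = 0.346.
g_cld = 0.4196 − 0.346 = 0.07.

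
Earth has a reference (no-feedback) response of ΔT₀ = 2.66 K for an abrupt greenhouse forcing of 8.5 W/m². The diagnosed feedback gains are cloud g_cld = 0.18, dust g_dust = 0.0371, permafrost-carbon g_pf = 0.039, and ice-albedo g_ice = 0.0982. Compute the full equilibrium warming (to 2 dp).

Total gain g = 0.18 + 0.0371 + 0.039 + 0.0982 = 0.3543.
Amplification A = 1/(1 − 0.3543) = 1.549.
ΔT = 2.66 × 1.549 = 4.12 K.

4.12 K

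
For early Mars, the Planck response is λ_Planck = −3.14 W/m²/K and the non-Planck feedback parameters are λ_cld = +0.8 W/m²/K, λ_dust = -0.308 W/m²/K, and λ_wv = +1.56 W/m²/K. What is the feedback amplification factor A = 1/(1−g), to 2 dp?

2.89

Convert to gains: g_cld = 0.8/3.14 = 0.2548; g_dust = -0.308/3.14 = -0.09809; g_wv = 1.56/3.14 = 0.4968.
Total gain g = 0.65351.
A = 1/(1 − 0.65351) = 2.89.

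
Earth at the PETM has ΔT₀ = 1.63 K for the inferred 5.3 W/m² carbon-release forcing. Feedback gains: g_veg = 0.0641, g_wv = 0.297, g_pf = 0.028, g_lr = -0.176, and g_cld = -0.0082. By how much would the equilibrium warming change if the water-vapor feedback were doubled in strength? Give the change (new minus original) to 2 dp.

1.22 K

Original: g = 0.2049, ΔT = 1.63/(1−0.2049) = 2.0501 K.
With doubled water-vapor: g' = 0.5019, ΔT' = 1.63/(1−0.5019) = 3.2724 K.
Change = 3.2724 − 2.0501 = 1.22 K.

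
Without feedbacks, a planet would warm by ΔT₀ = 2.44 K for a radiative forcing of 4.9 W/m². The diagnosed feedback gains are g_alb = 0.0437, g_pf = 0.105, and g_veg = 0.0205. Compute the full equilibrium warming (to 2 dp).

2.94 K

Total gain g = 0.0437 + 0.105 + 0.0205 = 0.1692.
Amplification A = 1/(1 − 0.1692) = 1.204.
ΔT = 2.44 × 1.204 = 2.94 K.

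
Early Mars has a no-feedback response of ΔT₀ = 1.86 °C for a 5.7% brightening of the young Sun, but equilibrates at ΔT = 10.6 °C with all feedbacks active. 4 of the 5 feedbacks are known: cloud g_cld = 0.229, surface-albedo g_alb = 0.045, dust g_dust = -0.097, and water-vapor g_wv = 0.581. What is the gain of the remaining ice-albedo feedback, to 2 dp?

Amplification A = ΔT/ΔT₀ = 10.6/1.86 = 5.699.
Total gain g = 1 − 1/A = 1 − 1/5.699 = 0.8245.
Known gains sum to 0.229 + 0.045 − 0.097 + 0.581 = 0.758.
g_ice = 0.8245 − 0.758 = 0.07.

0.07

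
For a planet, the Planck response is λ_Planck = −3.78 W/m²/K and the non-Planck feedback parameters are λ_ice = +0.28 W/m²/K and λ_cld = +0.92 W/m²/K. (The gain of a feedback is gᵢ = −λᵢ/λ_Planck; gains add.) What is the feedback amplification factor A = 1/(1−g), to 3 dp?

Convert to gains: g_ice = 0.28/3.78 = 0.07407; g_cld = 0.92/3.78 = 0.2434.
Total gain g = 0.31747.
A = 1/(1 − 0.31747) = 1.465.

1.465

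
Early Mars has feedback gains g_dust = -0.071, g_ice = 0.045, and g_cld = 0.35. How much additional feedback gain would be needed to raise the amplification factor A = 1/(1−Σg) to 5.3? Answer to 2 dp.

Current total gain = 0.324.
Target gain for A = 5.3: g* = 1 − 1/5.3 = 0.8113.
Additional gain needed = 0.8113 − 0.324 = 0.49.

0.49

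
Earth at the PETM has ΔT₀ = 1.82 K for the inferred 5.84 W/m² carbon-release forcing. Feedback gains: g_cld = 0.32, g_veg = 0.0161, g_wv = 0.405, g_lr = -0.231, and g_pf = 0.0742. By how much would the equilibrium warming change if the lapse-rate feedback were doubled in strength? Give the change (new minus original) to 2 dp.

-1.56 K

Original: g = 0.5843, ΔT = 1.82/(1−0.5843) = 4.3782 K.
With doubled lapse-rate: g' = 0.3533, ΔT' = 1.82/(1−0.3533) = 2.8143 K.
Change = 2.8143 − 4.3782 = -1.56 K.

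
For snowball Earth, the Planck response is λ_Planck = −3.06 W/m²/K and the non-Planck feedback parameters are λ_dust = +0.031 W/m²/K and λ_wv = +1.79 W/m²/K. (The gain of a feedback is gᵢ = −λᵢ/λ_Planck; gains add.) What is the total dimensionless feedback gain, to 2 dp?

Convert to gains: g_dust = 0.031/3.06 = 0.01013; g_wv = 1.79/3.06 = 0.585.
Total gain g = 0.59513.

0.60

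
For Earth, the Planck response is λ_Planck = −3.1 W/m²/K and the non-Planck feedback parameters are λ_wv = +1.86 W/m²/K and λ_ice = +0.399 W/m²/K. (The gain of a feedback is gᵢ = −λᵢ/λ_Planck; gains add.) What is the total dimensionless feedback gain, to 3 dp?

0.729

Convert to gains: g_wv = 1.86/3.1 = 0.6; g_ice = 0.399/3.1 = 0.1287.
Total gain g = 0.7287.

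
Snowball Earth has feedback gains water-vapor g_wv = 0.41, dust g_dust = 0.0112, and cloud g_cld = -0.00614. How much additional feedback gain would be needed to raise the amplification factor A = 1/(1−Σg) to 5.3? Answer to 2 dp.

0.40

Current total gain = 0.41506.
Target gain for A = 5.3: g* = 1 − 1/5.3 = 0.8113.
Additional gain needed = 0.8113 − 0.41506 = 0.40.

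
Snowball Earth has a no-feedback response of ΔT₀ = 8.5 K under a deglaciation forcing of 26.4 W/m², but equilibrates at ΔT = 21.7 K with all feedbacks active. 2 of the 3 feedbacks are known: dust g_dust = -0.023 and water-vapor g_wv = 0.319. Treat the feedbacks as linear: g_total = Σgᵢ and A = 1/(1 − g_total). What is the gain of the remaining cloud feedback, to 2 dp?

Amplification A = ΔT/ΔT₀ = 21.7/8.5 = 2.553.
Total gain g = 1 − 1/A = 1 − 1/2.553 = 0.6083.
Known gains sum to -0.023 + 0.319 = 0.296.
g_cld = 0.6083 − 0.296 = 0.31.

0.31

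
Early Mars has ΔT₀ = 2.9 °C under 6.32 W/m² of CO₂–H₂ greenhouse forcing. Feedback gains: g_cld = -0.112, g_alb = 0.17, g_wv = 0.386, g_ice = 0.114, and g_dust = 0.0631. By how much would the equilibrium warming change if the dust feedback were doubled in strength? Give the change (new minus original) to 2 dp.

Original: g = 0.6211, ΔT = 2.9/(1−0.6211) = 7.6537 °C.
With doubled dust: g' = 0.6842, ΔT' = 2.9/(1−0.6842) = 9.1830 °C.
Change = 9.1830 − 7.6537 = 1.53 °C.

1.53 °C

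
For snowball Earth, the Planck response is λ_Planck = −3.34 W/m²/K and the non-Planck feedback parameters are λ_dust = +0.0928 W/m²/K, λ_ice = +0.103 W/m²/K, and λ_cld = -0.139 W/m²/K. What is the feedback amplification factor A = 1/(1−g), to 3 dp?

1.017

Convert to gains: g_dust = 0.0928/3.34 = 0.02778; g_ice = 0.103/3.34 = 0.03084; g_cld = -0.139/3.34 = -0.04162.
Total gain g = 0.017.
A = 1/(1 − 0.017) = 1.017.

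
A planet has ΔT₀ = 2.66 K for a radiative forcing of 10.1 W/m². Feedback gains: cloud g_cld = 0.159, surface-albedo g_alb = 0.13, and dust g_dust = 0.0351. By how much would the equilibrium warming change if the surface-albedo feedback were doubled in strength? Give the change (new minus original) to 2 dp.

0.94 K

Original: g = 0.3241, ΔT = 2.66/(1−0.3241) = 3.9355 K.
With doubled surface-albedo: g' = 0.4541, ΔT' = 2.66/(1−0.4541) = 4.8727 K.
Change = 4.8727 − 3.9355 = 0.94 K.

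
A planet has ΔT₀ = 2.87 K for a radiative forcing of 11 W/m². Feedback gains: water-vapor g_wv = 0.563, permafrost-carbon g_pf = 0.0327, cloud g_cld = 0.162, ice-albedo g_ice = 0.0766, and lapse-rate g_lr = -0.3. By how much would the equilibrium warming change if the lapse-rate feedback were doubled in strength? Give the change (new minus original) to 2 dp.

Original: g = 0.5343, ΔT = 2.87/(1−0.5343) = 6.1628 K.
With doubled lapse-rate: g' = 0.2343, ΔT' = 2.87/(1−0.2343) = 3.7482 K.
Change = 3.7482 − 6.1628 = -2.41 K.

-2.41 K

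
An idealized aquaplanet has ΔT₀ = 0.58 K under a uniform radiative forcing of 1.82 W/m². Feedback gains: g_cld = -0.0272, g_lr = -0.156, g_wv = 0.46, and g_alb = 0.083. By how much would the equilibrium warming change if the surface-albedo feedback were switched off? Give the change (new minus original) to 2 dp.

Original: g = 0.3598, ΔT = 0.58/(1−0.3598) = 0.9060 K.
Without surface-albedo: g' = 0.2768, ΔT' = 0.58/(1−0.2768) = 0.8020 K.
Change = 0.8020 − 0.9060 = -0.10 K.

-0.10 K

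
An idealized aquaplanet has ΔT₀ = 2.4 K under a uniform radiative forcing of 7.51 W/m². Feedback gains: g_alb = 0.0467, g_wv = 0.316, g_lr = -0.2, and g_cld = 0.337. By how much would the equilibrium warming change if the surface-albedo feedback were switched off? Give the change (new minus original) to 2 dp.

Original: g = 0.4997, ΔT = 2.4/(1−0.4997) = 4.7971 K.
Without surface-albedo: g' = 0.453, ΔT' = 2.4/(1−0.453) = 4.3876 K.
Change = 4.3876 − 4.7971 = -0.41 K.

-0.41 K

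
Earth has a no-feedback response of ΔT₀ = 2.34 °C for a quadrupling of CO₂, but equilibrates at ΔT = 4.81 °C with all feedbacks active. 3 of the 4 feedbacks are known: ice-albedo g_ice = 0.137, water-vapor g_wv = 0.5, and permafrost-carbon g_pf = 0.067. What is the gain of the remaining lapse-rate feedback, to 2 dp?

-0.19

Amplification A = ΔT/ΔT₀ = 4.81/2.34 = 2.056.
Total gain g = 1 − 1/A = 1 − 1/2.056 = 0.5136.
Known gains sum to 0.137 + 0.5 + 0.067 = 0.704.
g_lr = 0.5136 − 0.704 = -0.19.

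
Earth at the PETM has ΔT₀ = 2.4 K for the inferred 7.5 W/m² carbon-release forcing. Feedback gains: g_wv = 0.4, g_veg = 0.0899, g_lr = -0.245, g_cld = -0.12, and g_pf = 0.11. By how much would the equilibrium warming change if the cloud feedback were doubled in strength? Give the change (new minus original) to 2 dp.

Original: g = 0.2349, ΔT = 2.4/(1−0.2349) = 3.1368 K.
With doubled cloud: g' = 0.1149, ΔT' = 2.4/(1−0.1149) = 2.7116 K.
Change = 2.7116 − 3.1368 = -0.43 K.

-0.43 K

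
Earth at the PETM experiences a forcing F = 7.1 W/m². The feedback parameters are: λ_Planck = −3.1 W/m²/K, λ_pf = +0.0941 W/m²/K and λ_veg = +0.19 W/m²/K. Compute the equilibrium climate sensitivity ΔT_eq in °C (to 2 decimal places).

2.52 °C

Net feedback parameter λ = (−3.1) + (+0.0941) + (+0.19) = -2.8159 W/m²/K.
ΔT = −F/λ = −7.1/(-2.8159) = 2.52 °C.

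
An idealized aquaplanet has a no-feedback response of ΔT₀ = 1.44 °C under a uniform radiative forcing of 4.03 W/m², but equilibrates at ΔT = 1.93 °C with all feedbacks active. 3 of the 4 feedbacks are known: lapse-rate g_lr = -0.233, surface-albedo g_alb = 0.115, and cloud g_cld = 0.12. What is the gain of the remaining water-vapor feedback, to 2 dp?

0.25

Amplification A = ΔT/ΔT₀ = 1.93/1.44 = 1.34.
Total gain g = 1 − 1/A = 1 − 1/1.34 = 0.2537.
Known gains sum to -0.233 + 0.115 + 0.12 = 0.002.
g_wv = 0.2537 − 0.002 = 0.25.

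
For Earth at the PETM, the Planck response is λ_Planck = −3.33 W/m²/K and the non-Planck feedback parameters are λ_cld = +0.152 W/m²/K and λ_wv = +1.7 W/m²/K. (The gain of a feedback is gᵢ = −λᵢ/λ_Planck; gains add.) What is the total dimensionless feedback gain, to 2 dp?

0.56

Convert to gains: g_cld = 0.152/3.33 = 0.04565; g_wv = 1.7/3.33 = 0.5105.
Total gain g = 0.55615.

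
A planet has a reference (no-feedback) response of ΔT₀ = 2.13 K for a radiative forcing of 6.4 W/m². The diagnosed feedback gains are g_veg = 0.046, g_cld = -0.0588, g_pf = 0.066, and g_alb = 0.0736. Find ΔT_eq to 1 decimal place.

Total gain g = 0.046 − 0.0588 + 0.066 + 0.0736 = 0.1268.
Amplification A = 1/(1 − 0.1268) = 1.145.
ΔT = 2.13 × 1.145 = 2.4 K.

2.4 K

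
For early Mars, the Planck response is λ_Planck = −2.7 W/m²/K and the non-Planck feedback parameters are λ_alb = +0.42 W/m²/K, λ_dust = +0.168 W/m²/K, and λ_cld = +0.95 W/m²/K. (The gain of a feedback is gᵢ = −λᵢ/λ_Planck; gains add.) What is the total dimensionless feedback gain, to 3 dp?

Convert to gains: g_alb = 0.42/2.7 = 0.1556; g_dust = 0.168/2.7 = 0.06222; g_cld = 0.95/2.7 = 0.3519.
Total gain g = 0.56972.

0.570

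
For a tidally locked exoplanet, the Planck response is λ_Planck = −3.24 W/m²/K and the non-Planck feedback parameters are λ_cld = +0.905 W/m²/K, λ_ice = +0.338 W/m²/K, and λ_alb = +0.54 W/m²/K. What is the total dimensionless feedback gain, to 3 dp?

Convert to gains: g_cld = 0.905/3.24 = 0.2793; g_ice = 0.338/3.24 = 0.1043; g_alb = 0.54/3.24 = 0.1667.
Total gain g = 0.5503.

0.550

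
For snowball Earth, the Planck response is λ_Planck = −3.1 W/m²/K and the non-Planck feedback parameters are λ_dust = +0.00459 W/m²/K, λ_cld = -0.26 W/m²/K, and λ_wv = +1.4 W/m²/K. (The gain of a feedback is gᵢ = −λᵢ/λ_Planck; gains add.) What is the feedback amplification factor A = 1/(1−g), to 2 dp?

Convert to gains: g_dust = 0.00459/3.1 = 0.001481; g_cld = -0.26/3.1 = -0.08387; g_wv = 1.4/3.1 = 0.4516.
Total gain g = 0.369211.
A = 1/(1 − 0.369211) = 1.59.

1.59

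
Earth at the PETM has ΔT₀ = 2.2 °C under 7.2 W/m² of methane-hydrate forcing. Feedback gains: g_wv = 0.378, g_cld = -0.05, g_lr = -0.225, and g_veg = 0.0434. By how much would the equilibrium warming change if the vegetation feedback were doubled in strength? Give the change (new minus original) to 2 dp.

0.14 °C

Original: g = 0.1464, ΔT = 2.2/(1−0.1464) = 2.5773 °C.
With doubled vegetation: g' = 0.1898, ΔT' = 2.2/(1−0.1898) = 2.7154 °C.
Change = 2.7154 − 2.5773 = 0.14 °C.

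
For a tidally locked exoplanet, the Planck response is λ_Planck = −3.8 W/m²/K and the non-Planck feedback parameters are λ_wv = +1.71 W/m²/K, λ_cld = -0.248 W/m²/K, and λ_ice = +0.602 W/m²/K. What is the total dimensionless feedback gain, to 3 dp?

Convert to gains: g_wv = 1.71/3.8 = 0.45; g_cld = -0.248/3.8 = -0.06526; g_ice = 0.602/3.8 = 0.1584.
Total gain g = 0.54314.

0.543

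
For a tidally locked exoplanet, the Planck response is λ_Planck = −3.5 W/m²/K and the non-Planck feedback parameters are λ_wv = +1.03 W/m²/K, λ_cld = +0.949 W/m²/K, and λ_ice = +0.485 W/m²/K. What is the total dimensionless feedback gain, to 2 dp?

Convert to gains: g_wv = 1.03/3.5 = 0.2943; g_cld = 0.949/3.5 = 0.2711; g_ice = 0.485/3.5 = 0.1386.
Total gain g = 0.704.

0.70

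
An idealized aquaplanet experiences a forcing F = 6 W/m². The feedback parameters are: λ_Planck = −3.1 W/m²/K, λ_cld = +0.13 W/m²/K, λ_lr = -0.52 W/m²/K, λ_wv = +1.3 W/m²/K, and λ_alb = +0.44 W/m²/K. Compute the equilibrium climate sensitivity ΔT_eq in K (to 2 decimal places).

Net feedback parameter λ = (−3.1) + (+0.13) + (-0.52) + (+1.3) + (+0.44) = -1.75 W/m²/K.
ΔT = −F/λ = −6/(-1.75) = 3.43 K.

3.43 K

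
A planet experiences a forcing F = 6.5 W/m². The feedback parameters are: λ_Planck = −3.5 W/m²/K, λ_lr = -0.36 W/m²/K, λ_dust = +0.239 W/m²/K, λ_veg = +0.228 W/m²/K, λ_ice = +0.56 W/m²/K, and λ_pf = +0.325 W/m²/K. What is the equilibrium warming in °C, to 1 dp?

2.6 °C

Net feedback parameter λ = (−3.5) + (-0.36) + (+0.239) + (+0.228) + (+0.56) + (+0.325) = -2.508 W/m²/K.
ΔT = −F/λ = −6.5/(-2.508) = 2.6 °C.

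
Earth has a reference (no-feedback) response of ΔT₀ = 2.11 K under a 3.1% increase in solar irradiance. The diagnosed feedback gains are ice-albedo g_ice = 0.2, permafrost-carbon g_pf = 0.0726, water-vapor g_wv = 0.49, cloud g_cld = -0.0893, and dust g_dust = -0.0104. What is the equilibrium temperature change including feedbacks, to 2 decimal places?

6.26 K

Total gain g = 0.2 + 0.0726 + 0.49 − 0.0893 − 0.0104 = 0.6629.
Amplification A = 1/(1 − 0.6629) = 2.966.
ΔT = 2.11 × 2.966 = 6.26 K.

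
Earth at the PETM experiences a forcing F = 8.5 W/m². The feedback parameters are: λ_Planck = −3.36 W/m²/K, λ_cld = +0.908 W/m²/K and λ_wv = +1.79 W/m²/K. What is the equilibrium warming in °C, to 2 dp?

Net feedback parameter λ = (−3.36) + (+0.908) + (+1.79) = -0.662 W/m²/K.
ΔT = −F/λ = −8.5/(-0.662) = 12.84 °C.

12.84 °C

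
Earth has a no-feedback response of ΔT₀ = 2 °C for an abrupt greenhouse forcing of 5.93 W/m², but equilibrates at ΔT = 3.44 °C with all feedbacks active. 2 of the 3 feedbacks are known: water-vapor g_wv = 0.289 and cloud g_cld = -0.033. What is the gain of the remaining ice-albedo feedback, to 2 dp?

Amplification A = ΔT/ΔT₀ = 3.44/2 = 1.72.
Total gain g = 1 − 1/A = 1 − 1/1.72 = 0.4186.
Known gains sum to 0.289 − 0.033 = 0.256.
g_ice = 0.4186 − 0.256 = 0.16.

0.16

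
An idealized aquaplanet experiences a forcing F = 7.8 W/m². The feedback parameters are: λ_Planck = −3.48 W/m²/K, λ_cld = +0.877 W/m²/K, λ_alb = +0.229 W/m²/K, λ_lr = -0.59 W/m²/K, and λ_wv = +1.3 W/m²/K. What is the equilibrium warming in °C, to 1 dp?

Net feedback parameter λ = (−3.48) + (+0.877) + (+0.229) + (-0.59) + (+1.3) = -1.664 W/m²/K.
ΔT = −F/λ = −7.8/(-1.664) = 4.7 °C.

4.7 °C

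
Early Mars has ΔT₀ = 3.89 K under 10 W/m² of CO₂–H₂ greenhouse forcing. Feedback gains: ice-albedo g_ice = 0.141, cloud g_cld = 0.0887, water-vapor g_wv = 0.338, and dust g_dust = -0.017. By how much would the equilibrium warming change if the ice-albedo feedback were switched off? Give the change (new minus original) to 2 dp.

-2.07 K

Original: g = 0.5507, ΔT = 3.89/(1−0.5507) = 8.6579 K.
Without ice-albedo: g' = 0.4097, ΔT' = 3.89/(1−0.4097) = 6.5899 K.
Change = 6.5899 − 8.6579 = -2.07 K.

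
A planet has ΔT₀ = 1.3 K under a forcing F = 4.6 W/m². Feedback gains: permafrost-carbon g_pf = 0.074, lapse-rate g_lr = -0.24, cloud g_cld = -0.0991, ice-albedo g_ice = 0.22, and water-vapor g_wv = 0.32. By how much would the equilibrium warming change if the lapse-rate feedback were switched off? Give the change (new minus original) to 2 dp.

0.89 K

Original: g = 0.2749, ΔT = 1.3/(1−0.2749) = 1.7929 K.
Without lapse-rate: g' = 0.5149, ΔT' = 1.3/(1−0.5149) = 2.6799 K.
Change = 2.6799 − 1.7929 = 0.89 K.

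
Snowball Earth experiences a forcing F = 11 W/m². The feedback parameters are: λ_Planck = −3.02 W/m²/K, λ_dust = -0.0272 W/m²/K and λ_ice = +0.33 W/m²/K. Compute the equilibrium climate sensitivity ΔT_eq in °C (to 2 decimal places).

4.05 °C

Net feedback parameter λ = (−3.02) + (-0.0272) + (+0.33) = -2.7172 W/m²/K.
ΔT = −F/λ = −11/(-2.7172) = 4.05 °C.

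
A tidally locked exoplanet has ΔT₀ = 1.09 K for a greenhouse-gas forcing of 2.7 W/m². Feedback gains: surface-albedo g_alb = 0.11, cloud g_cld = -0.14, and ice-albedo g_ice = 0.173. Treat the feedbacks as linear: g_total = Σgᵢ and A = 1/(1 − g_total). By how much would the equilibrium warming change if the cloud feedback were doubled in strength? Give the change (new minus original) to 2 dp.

Original: g = 0.143, ΔT = 1.09/(1−0.143) = 1.2719 K.
With doubled cloud: g' = 0.003, ΔT' = 1.09/(1−0.003) = 1.0933 K.
Change = 1.0933 − 1.2719 = -0.18 K.

-0.18 K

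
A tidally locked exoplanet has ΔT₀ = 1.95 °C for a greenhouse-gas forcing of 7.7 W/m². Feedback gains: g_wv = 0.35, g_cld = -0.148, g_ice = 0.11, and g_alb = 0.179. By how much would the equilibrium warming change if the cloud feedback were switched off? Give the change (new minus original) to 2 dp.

Original: g = 0.491, ΔT = 1.95/(1−0.491) = 3.8310 °C.
Without cloud: g' = 0.639, ΔT' = 1.95/(1−0.639) = 5.4017 °C.
Change = 5.4017 − 3.8310 = 1.57 °C.

1.57 °C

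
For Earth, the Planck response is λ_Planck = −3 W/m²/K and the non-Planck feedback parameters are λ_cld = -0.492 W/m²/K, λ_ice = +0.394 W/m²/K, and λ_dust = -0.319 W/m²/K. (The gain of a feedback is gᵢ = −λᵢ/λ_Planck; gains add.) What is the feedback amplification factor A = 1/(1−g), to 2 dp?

Convert to gains: g_cld = -0.492/3 = -0.164; g_ice = 0.394/3 = 0.1313; g_dust = -0.319/3 = -0.1063.
Total gain g = -0.139.
A = 1/(1 + 0.139) = 0.88.

0.88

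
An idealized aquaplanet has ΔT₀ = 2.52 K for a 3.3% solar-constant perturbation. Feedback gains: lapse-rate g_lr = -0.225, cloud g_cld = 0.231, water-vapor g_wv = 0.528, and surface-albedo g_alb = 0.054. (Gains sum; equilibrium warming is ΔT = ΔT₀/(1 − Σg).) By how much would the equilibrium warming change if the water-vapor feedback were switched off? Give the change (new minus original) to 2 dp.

-3.44 K

Original: g = 0.588, ΔT = 2.52/(1−0.588) = 6.1165 K.
Without water-vapor: g' = 0.06, ΔT' = 2.52/(1−0.06) = 2.6809 K.
Change = 2.6809 − 6.1165 = -3.44 K.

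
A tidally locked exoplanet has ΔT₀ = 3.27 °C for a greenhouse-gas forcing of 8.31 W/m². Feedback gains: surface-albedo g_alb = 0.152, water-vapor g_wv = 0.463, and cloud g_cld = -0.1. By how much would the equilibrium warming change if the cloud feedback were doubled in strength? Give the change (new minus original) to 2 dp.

-1.15 °C

Original: g = 0.515, ΔT = 3.27/(1−0.515) = 6.7423 °C.
With doubled cloud: g' = 0.415, ΔT' = 3.27/(1−0.415) = 5.5897 °C.
Change = 5.5897 − 6.7423 = -1.15 °C.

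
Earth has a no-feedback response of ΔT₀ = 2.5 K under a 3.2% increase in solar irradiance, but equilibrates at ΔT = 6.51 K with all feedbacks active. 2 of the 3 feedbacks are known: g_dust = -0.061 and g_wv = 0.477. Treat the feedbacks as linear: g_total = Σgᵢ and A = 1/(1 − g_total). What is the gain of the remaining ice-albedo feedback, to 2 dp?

0.20

Amplification A = ΔT/ΔT₀ = 6.51/2.5 = 2.604.
Total gain g = 1 − 1/A = 1 − 1/2.604 = 0.616.
Known gains sum to -0.061 + 0.477 = 0.416.
g_ice = 0.616 − 0.416 = 0.20.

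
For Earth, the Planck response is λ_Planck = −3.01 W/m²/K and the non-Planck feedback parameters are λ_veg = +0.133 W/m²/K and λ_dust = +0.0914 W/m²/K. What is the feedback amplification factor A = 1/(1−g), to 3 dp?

1.081

Convert to gains: g_veg = 0.133/3.01 = 0.04419; g_dust = 0.0914/3.01 = 0.03037.
Total gain g = 0.07456.
A = 1/(1 − 0.07456) = 1.081.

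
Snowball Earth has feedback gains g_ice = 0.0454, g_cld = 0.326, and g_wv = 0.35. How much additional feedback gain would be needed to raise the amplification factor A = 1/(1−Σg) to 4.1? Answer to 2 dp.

0.03

Current total gain = 0.7214.
Target gain for A = 4.1: g* = 1 − 1/4.1 = 0.7561.
Additional gain needed = 0.7561 − 0.7214 = 0.03.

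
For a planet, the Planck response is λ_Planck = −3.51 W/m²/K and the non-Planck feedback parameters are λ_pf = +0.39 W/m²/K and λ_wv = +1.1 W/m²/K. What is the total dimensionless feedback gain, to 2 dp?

Convert to gains: g_pf = 0.39/3.51 = 0.1111; g_wv = 1.1/3.51 = 0.3134.
Total gain g = 0.4245.

0.42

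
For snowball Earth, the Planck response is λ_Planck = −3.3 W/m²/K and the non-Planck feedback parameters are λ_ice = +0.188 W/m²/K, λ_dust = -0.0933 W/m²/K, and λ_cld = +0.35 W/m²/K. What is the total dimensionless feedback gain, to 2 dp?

Convert to gains: g_ice = 0.188/3.3 = 0.05697; g_dust = -0.0933/3.3 = -0.02827; g_cld = 0.35/3.3 = 0.1061.
Total gain g = 0.1348.

0.13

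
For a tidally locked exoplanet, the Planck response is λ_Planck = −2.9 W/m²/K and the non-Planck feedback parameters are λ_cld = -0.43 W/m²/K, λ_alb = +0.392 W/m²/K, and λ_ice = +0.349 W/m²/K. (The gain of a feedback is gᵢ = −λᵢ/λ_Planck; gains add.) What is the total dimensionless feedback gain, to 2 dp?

0.11

Convert to gains: g_cld = -0.43/2.9 = -0.1483; g_alb = 0.392/2.9 = 0.1352; g_ice = 0.349/2.9 = 0.1203.
Total gain g = 0.1072.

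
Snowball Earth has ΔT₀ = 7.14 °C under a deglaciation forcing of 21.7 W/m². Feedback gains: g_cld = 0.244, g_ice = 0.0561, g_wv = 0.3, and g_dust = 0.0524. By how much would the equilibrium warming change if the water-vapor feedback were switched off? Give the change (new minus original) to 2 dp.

-9.52 °C

Original: g = 0.6525, ΔT = 7.14/(1−0.6525) = 20.5468 °C.
Without water-vapor: g' = 0.3525, ΔT' = 7.14/(1−0.3525) = 11.0270 °C.
Change = 11.0270 − 20.5468 = -9.52 °C.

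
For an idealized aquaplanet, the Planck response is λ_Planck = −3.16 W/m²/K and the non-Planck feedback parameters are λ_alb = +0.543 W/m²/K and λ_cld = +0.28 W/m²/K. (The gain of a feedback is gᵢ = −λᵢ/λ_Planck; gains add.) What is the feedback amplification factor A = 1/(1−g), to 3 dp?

1.352

Convert to gains: g_alb = 0.543/3.16 = 0.1718; g_cld = 0.28/3.16 = 0.08861.
Total gain g = 0.26041.
A = 1/(1 − 0.26041) = 1.352.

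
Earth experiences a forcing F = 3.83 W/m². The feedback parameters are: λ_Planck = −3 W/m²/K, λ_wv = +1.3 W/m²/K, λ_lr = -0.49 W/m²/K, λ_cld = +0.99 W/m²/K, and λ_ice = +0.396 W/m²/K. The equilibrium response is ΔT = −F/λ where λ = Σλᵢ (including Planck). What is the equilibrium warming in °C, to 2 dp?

4.76 °C

Net feedback parameter λ = (−3) + (+1.3) + (-0.49) + (+0.99) + (+0.396) = -0.804 W/m²/K.
ΔT = −F/λ = −3.83/(-0.804) = 4.76 °C.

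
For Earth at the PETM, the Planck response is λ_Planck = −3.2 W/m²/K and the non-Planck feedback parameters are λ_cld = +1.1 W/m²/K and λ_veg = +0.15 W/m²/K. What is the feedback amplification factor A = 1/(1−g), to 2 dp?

1.64

Convert to gains: g_cld = 1.1/3.2 = 0.3438; g_veg = 0.15/3.2 = 0.04687.
Total gain g = 0.39067.
A = 1/(1 − 0.39067) = 1.64.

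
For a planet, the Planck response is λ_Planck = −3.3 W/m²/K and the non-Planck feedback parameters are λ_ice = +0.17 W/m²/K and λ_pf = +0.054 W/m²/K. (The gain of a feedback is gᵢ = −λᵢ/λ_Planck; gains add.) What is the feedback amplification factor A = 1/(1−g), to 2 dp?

1.07

Convert to gains: g_ice = 0.17/3.3 = 0.05152; g_pf = 0.054/3.3 = 0.01636.
Total gain g = 0.06788.
A = 1/(1 − 0.06788) = 1.07.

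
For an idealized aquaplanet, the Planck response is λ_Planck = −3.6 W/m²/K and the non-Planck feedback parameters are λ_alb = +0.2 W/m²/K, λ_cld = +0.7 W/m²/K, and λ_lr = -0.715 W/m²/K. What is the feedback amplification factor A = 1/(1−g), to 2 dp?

Convert to gains: g_alb = 0.2/3.6 = 0.05556; g_cld = 0.7/3.6 = 0.1944; g_lr = -0.715/3.6 = -0.1986.
Total gain g = 0.05136.
A = 1/(1 − 0.05136) = 1.05.

1.05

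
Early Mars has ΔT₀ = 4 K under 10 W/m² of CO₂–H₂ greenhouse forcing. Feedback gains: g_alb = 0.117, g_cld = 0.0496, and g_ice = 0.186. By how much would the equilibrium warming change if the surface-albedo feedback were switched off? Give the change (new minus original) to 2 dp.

-0.95 K

Original: g = 0.3526, ΔT = 4/(1−0.3526) = 6.1786 K.
Without surface-albedo: g' = 0.2356, ΔT' = 4/(1−0.2356) = 5.2329 K.
Change = 5.2329 − 6.1786 = -0.95 K.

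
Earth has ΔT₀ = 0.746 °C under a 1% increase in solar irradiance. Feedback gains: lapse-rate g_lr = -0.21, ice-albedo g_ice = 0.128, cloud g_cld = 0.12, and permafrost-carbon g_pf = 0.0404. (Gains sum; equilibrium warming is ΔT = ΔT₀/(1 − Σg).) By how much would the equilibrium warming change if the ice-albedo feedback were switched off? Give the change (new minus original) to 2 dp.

Original: g = 0.0784, ΔT = 0.746/(1−0.0784) = 0.8095 °C.
Without ice-albedo: g' = -0.0496, ΔT' = 0.746/(1+0.0496) = 0.7107 °C.
Change = 0.7107 − 0.8095 = -0.10 °C.

-0.10 °C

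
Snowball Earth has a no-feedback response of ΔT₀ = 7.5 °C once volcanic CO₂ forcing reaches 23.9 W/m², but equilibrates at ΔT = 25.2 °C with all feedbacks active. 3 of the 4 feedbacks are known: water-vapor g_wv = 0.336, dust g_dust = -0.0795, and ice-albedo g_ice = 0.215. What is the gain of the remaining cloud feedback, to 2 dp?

Amplification A = ΔT/ΔT₀ = 25.2/7.5 = 3.36.
Total gain g = 1 − 1/A = 1 − 1/3.36 = 0.7024.
Known gains sum to 0.336 − 0.0795 + 0.215 = 0.4715.
g_cld = 0.7024 − 0.4715 = 0.23.

0.23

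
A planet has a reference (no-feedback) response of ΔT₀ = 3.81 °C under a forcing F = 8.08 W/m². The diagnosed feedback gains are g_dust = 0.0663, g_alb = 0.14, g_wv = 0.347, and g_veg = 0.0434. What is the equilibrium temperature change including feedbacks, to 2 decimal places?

9.45 °C

Total gain g = 0.0663 + 0.14 + 0.347 + 0.0434 = 0.5967.
Amplification A = 1/(1 − 0.5967) = 2.48.
ΔT = 3.81 × 2.48 = 9.45 °C.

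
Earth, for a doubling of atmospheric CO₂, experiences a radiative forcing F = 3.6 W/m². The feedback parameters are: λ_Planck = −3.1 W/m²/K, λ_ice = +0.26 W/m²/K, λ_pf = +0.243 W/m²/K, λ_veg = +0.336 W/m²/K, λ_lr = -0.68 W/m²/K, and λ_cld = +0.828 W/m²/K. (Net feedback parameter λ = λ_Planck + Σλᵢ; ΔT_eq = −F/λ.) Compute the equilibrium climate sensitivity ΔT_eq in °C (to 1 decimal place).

Net feedback parameter λ = (−3.1) + (+0.26) + (+0.243) + (+0.336) + (-0.68) + (+0.828) = -2.113 W/m²/K.
ΔT = −F/λ = −3.6/(-2.113) = 1.7 °C.

1.7 °C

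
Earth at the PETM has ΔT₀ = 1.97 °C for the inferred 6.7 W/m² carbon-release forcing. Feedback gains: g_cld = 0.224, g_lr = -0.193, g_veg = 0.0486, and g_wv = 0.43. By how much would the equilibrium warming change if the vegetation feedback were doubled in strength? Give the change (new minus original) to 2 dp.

0.44 °C

Original: g = 0.5096, ΔT = 1.97/(1−0.5096) = 4.0171 °C.
With doubled vegetation: g' = 0.5582, ΔT' = 1.97/(1−0.5582) = 4.4590 °C.
Change = 4.4590 − 4.0171 = 0.44 °C.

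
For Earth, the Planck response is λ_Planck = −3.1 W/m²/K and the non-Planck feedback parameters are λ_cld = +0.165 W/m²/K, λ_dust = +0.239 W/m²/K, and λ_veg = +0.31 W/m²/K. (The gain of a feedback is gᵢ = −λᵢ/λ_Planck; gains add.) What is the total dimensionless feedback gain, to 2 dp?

0.23

Convert to gains: g_cld = 0.165/3.1 = 0.05323; g_dust = 0.239/3.1 = 0.0771; g_veg = 0.31/3.1 = 0.1.
Total gain g = 0.23033.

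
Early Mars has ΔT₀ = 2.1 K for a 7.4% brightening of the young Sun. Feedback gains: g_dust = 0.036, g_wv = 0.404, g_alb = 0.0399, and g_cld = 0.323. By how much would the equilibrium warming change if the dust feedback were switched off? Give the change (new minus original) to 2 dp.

Original: g = 0.8029, ΔT = 2.1/(1−0.8029) = 10.6545 K.
Without dust: g' = 0.7669, ΔT' = 2.1/(1−0.7669) = 9.0090 K.
Change = 9.0090 − 10.6545 = -1.65 K.

-1.65 K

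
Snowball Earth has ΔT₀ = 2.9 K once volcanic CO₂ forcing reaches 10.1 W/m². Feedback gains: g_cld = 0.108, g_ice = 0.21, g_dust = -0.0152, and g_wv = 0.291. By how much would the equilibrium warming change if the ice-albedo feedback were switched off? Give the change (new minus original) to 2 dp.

-2.43 K

Original: g = 0.5938, ΔT = 2.9/(1−0.5938) = 7.1393 K.
Without ice-albedo: g' = 0.3838, ΔT' = 2.9/(1−0.3838) = 4.7063 K.
Change = 4.7063 − 7.1393 = -2.43 K.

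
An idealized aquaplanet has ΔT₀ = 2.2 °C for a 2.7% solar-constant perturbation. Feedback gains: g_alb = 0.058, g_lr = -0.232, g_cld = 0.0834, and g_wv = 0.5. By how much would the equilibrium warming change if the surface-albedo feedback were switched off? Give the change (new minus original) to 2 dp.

-0.33 °C

Original: g = 0.4094, ΔT = 2.2/(1−0.4094) = 3.7250 °C.
Without surface-albedo: g' = 0.3514, ΔT' = 2.2/(1−0.3514) = 3.3919 °C.
Change = 3.3919 − 3.7250 = -0.33 °C.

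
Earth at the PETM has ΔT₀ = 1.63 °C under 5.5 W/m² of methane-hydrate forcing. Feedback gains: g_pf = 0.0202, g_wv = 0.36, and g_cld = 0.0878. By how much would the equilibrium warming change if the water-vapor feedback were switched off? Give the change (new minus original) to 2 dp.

-1.24 °C

Original: g = 0.468, ΔT = 1.63/(1−0.468) = 3.0639 °C.
Without water-vapor: g' = 0.108, ΔT' = 1.63/(1−0.108) = 1.8274 °C.
Change = 1.8274 − 3.0639 = -1.24 °C.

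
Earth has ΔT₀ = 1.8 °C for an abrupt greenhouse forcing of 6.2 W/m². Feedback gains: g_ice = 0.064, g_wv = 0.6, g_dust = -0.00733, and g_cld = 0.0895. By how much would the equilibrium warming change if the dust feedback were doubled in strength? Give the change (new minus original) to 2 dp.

-0.20 °C

Original: g = 0.74617, ΔT = 1.8/(1−0.74617) = 7.0914 °C.
With doubled dust: g' = 0.73884, ΔT' = 1.8/(1−0.73884) = 6.8923 °C.
Change = 6.8923 − 7.0914 = -0.20 °C.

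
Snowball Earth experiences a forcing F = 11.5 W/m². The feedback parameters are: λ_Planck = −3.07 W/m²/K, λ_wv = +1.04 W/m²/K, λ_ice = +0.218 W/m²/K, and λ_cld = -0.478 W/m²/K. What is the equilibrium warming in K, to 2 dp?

Net feedback parameter λ = (−3.07) + (+1.04) + (+0.218) + (-0.478) = -2.29 W/m²/K.
ΔT = −F/λ = −11.5/(-2.29) = 5.02 K.

5.02 K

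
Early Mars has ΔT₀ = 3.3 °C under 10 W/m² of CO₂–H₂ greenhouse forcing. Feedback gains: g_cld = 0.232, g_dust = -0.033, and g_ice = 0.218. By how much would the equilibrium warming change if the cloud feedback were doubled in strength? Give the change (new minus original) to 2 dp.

Original: g = 0.417, ΔT = 3.3/(1−0.417) = 5.6604 °C.
With doubled cloud: g' = 0.649, ΔT' = 3.3/(1−0.649) = 9.4017 °C.
Change = 9.4017 − 5.6604 = 3.74 °C.

3.74 °C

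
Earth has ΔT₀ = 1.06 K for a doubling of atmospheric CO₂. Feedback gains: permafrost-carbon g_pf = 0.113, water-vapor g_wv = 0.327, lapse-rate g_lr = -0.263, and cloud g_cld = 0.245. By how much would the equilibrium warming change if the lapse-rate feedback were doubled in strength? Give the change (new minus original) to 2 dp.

-0.57 K

Original: g = 0.422, ΔT = 1.06/(1−0.422) = 1.8339 K.
With doubled lapse-rate: g' = 0.159, ΔT' = 1.06/(1−0.159) = 1.2604 K.
Change = 1.2604 − 1.8339 = -0.57 K.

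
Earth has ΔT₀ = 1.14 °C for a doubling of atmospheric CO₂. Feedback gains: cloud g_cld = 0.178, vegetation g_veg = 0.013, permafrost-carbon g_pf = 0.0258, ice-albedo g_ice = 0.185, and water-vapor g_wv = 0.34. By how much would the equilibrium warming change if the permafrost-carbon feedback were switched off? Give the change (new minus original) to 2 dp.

-0.40 °C

Original: g = 0.7418, ΔT = 1.14/(1−0.7418) = 4.4152 °C.
Without permafrost-carbon: g' = 0.716, ΔT' = 1.14/(1−0.716) = 4.0141 °C.
Change = 4.0141 − 4.4152 = -0.40 °C.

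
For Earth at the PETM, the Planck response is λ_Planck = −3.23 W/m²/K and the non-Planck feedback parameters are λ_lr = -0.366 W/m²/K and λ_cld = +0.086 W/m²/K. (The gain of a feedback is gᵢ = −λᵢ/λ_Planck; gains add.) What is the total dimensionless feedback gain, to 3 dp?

-0.087

Convert to gains: g_lr = -0.366/3.23 = -0.1133; g_cld = 0.086/3.23 = 0.02663.
Total gain g = -0.08667.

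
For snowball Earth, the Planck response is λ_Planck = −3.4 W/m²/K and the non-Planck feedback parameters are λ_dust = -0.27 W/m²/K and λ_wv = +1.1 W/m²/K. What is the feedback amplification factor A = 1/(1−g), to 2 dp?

1.32

Convert to gains: g_dust = -0.27/3.4 = -0.07941; g_wv = 1.1/3.4 = 0.3235.
Total gain g = 0.24409.
A = 1/(1 − 0.24409) = 1.32.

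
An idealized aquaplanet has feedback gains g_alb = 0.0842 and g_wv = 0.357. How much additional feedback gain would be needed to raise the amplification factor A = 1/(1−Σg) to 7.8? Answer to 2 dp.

Current total gain = 0.4412.
Target gain for A = 7.8: g* = 1 − 1/7.8 = 0.8718.
Additional gain needed = 0.8718 − 0.4412 = 0.43.

0.43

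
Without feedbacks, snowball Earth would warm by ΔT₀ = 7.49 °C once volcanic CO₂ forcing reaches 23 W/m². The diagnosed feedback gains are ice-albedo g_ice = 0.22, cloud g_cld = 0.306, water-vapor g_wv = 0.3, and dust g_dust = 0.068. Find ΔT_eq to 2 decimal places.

70.66 °C

Total gain g = 0.22 + 0.306 + 0.3 + 0.068 = 0.894.
Amplification A = 1/(1 − 0.894) = 9.434.
ΔT = 7.49 × 9.434 = 70.66 °C.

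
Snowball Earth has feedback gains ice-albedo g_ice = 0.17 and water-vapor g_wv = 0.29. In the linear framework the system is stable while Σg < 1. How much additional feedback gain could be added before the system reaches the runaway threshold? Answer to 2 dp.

0.54

Current total gain = 0.17 + 0.29 = 0.46.
Margin to runaway = 1 − 0.46 = 0.54.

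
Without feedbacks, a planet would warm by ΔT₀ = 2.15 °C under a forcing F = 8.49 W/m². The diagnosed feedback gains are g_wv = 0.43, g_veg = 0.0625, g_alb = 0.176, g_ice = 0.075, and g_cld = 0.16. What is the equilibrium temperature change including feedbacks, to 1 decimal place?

22.3 °C

Total gain g = 0.43 + 0.0625 + 0.176 + 0.075 + 0.16 = 0.9035.
Amplification A = 1/(1 − 0.9035) = 10.36.
ΔT = 2.15 × 10.36 = 22.3 °C.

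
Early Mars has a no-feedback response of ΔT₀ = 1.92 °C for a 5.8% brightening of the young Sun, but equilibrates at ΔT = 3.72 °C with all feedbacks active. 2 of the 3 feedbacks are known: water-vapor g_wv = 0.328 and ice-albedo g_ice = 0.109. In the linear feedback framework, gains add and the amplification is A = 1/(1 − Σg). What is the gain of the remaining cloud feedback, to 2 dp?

0.05

Amplification A = ΔT/ΔT₀ = 3.72/1.92 = 1.938.
Total gain g = 1 − 1/A = 1 − 1/1.938 = 0.484.
Known gains sum to 0.328 + 0.109 = 0.437.
g_cld = 0.484 − 0.437 = 0.05.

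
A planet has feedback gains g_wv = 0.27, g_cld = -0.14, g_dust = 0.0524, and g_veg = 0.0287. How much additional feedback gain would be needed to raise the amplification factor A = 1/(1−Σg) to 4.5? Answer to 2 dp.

Current total gain = 0.2111.
Target gain for A = 4.5: g* = 1 − 1/4.5 = 0.7778.
Additional gain needed = 0.7778 − 0.2111 = 0.57.

0.57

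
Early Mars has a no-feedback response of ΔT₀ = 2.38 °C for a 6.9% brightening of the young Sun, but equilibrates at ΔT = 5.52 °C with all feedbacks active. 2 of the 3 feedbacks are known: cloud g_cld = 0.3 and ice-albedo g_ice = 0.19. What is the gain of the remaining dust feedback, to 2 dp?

Amplification A = ΔT/ΔT₀ = 5.52/2.38 = 2.319.
Total gain g = 1 − 1/A = 1 − 1/2.319 = 0.5688.
Known gains sum to 0.3 + 0.19 = 0.49.
g_dust = 0.5688 − 0.49 = 0.08.

0.08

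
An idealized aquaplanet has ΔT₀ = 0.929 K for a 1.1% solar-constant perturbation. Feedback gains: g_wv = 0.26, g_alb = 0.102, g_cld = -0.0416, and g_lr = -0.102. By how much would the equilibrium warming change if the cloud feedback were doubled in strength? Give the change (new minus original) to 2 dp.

Original: g = 0.2184, ΔT = 0.929/(1−0.2184) = 1.1886 K.
With doubled cloud: g' = 0.1768, ΔT' = 0.929/(1−0.1768) = 1.1285 K.
Change = 1.1285 − 1.1886 = -0.06 K.

-0.06 K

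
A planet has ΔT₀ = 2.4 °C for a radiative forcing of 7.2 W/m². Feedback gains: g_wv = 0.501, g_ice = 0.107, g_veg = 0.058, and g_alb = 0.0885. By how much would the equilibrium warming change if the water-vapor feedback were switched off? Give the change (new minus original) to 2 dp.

Original: g = 0.7545, ΔT = 2.4/(1−0.7545) = 9.7760 °C.
Without water-vapor: g' = 0.2535, ΔT' = 2.4/(1−0.2535) = 3.2150 °C.
Change = 3.2150 − 9.7760 = -6.56 °C.

-6.56 °C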